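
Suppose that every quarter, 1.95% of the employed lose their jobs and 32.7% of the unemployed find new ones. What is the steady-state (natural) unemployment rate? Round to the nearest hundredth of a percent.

At steady state the flows balance: s·E = f·U, so U/(E+U) = s/(s+f).
u* = 1.95 / (1.95 + 32.7) = 1.95 / 34.65 = 5.63%.

Steady-state unemployment rate ≈ 5.63%.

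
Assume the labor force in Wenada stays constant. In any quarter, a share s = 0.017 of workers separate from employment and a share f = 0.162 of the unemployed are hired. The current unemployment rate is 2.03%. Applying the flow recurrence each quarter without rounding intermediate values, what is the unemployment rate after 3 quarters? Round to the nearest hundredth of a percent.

Unemployment rate after three quarters ≈ 5.36%.

With a fixed labor force, u_{t+1} = u_t + s·(1−u_t) − f·u_t = u_t·(1−s−f) + s.
Here 1−s−f = 0.821 and s = 0.017.
u_1 = 0.020300 × 0.821 + 0.017 = 0.033666.
u_2 = 0.033666 × 0.821 + 0.017 = 0.044640.
u_3 = 0.044640 × 0.821 + 0.017 = 0.053649.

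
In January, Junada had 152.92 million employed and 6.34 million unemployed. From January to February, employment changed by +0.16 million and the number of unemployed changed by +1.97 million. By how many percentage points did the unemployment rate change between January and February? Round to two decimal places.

The unemployment rate changed by +1.17 percentage points.

January: labor force = 152.92 + 6.34 = 159.26; u = 6.34/159.26 = 3.98%.
February: labor force = 153.08 + 8.31 = 161.39; u = 8.31/161.39 = 5.15%.
Change = 5.15% − 3.98% = +1.17 pp.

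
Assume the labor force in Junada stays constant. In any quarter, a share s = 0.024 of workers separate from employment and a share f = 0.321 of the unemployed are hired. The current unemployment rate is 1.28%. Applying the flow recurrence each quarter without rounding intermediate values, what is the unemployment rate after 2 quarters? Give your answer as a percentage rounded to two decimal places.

With a fixed labor force, u_{t+1} = u_t + s·(1−u_t) − f·u_t = u_t·(1−s−f) + s.
Here 1−s−f = 0.655 and s = 0.024.
u_1 = 0.012800 × 0.655 + 0.024 = 0.032384.
u_2 = 0.032384 × 0.655 + 0.024 = 0.045212.

Unemployment rate after two quarters ≈ 4.52%.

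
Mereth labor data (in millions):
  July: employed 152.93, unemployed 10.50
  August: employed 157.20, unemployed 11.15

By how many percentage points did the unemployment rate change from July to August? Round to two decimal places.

July: labor force = 152.93 + 10.50 = 163.43; u = 10.50/163.43 = 6.42%.
August: labor force = 157.20 + 11.15 = 168.35; u = 11.15/168.35 = 6.62%.
Change = 6.62% − 6.42% = +0.20 pp.

The unemployment rate changed by +0.20 percentage points.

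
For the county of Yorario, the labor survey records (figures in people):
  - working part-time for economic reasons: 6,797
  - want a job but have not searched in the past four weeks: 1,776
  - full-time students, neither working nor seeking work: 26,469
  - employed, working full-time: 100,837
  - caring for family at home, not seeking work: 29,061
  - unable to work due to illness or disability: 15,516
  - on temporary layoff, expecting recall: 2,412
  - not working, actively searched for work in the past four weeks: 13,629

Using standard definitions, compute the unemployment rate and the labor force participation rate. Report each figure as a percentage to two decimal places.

Unemployment rate ≈ 12.97%; labor force participation rate ≈ 62.94%.

Employed = 6,797 + 100,837 = 107,634 (anyone who worked, including part-time for economic reasons, counts as employed).
Unemployed = 2,412 + 13,629 = 16,041 (jobless and actively searching, or on temporary layoff).
Labor force = 107,634 + 16,041 = 123,675.
Not in labor force = 1,776 + 26,469 + 29,061 + 15,516 = 72,822 (those not working and not actively searching are outside the labor force — including those who want a job but have given up searching).
Civilian working-age population = 123,675 + 72,822 = 196,497.
Unemployment rate = 16,041 / 123,675 = 12.97%.
Labor force participation rate = 123,675 / 196,497 = 62.94%.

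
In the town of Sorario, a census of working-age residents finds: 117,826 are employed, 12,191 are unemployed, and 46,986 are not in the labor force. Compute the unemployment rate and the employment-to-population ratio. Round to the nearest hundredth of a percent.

Labor force = employed + unemployed = 117,826 + 12,191 = 130,017.
Working-age population = 130,017 + 46,986 = 177,003.
Unemployment rate = 12,191 / 130,017 = 9.38%.
Employment-population ratio = 117,826 / 177,003 = 66.57%.

Unemployment rate ≈ 9.38%; employment-population ratio ≈ 66.57%.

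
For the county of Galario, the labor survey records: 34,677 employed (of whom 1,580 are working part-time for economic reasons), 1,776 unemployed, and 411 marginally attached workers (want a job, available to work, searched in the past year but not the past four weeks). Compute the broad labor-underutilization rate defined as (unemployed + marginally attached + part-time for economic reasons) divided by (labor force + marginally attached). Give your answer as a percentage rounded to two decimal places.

Broad underutilization rate ≈ 10.22%.

Labor force = 34,677 + 1,776 = 36,453.
Numerator = 1,776 + 411 + 1,580 = 3,767.
Denominator = 36,453 + 411 = 36,864.
Broad rate = 3,767 / 36,864 = 10.22%.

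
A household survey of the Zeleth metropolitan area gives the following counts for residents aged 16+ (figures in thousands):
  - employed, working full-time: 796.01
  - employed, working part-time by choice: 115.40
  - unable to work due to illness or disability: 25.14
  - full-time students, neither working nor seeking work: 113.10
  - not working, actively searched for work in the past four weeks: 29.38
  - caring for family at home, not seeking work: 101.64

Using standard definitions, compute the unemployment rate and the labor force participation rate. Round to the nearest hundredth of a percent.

Unemployment rate ≈ 3.12%; labor force participation rate ≈ 79.68%.

Employed = 796.01 + 115.40 = 911.41 thousand.
Unemployed = 29.38 thousand.
Labor force = 911.41 + 29.38 = 940.79 thousand.
Not in labor force = 25.14 + 113.10 + 101.64 = 239.88 thousand (those not working and not actively searching are outside the labor force).
Civilian working-age population = 940.79 + 239.88 = 1,180.67 thousand.
Unemployment rate = 29.38 / 940.79 = 3.12%.
Labor force participation rate = 940.79 / 1,180.67 = 79.68%.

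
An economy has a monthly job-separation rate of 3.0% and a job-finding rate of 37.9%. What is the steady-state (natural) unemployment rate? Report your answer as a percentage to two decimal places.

At steady state the flows balance: s·E = f·U, so U/(E+U) = s/(s+f).
u* = 3.0 / (3.0 + 37.9) = 3.0 / 40.90 = 7.33%.

Steady-state unemployment rate ≈ 7.33%.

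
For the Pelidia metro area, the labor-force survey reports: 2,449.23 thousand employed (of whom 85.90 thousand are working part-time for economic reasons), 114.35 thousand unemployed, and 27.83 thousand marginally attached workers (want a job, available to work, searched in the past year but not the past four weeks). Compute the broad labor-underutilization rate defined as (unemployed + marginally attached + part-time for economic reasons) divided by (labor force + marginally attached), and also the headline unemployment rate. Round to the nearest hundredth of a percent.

Labor force = 2,449.23 + 114.35 = 2,563.58 thousand.
Numerator = 114.35 + 27.83 + 85.90 = 228.08 thousand.
Denominator = 2,563.58 + 27.83 = 2,591.41 thousand.
Broad rate = 228.08 / 2,591.41 = 8.80%.
Headline unemployment rate = 114.35 / 2,563.58 = 4.46%.

Broad underutilization rate ≈ 8.80%; headline unemployment rate ≈ 4.46%.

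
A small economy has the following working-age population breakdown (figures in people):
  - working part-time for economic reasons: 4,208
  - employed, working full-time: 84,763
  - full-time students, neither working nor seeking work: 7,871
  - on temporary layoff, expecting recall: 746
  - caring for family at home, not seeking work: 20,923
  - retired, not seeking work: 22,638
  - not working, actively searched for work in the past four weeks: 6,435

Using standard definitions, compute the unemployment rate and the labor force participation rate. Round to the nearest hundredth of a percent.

Unemployment rate ≈ 7.47%; labor force participation rate ≈ 65.15%.

Employed = 4,208 + 84,763 = 88,971 (anyone who worked, including part-time for economic reasons, counts as employed).
Unemployed = 746 + 6,435 = 7,181 (jobless and actively searching, or on temporary layoff).
Labor force = 88,971 + 7,181 = 96,152.
Not in labor force = 7,871 + 20,923 + 22,638 = 51,432 (those not working and not actively searching are outside the labor force).
Civilian working-age population = 96,152 + 51,432 = 147,584.
Unemployment rate = 7,181 / 96,152 = 7.47%.
Labor force participation rate = 96,152 / 147,584 = 65.15%.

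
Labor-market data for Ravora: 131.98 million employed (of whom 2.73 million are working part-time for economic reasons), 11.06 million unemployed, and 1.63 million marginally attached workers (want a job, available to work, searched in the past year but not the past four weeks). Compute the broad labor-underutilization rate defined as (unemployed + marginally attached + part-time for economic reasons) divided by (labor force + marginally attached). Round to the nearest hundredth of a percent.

Broad underutilization rate ≈ 10.66%.

Labor force = 131.98 + 11.06 = 143.04 million.
Numerator = 11.06 + 1.63 + 2.73 = 15.42 million.
Denominator = 143.04 + 1.63 = 144.67 million.
Broad rate = 15.42 / 144.67 = 10.66%.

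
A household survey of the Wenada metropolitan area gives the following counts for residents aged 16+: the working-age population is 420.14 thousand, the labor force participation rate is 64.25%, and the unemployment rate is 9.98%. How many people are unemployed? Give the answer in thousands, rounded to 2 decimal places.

About 26.94 thousand are unemployed.

Labor force = 0.6425 × 420.14 = 269.94 thousand.
Unemployed = 0.0998 × 269.94 ≈ 26.94 thousand.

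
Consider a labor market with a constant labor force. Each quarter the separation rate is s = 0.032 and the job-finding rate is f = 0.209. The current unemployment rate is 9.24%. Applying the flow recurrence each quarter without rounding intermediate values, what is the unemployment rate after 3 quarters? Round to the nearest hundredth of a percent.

With a fixed labor force, u_{t+1} = u_t + s·(1−u_t) − f·u_t = u_t·(1−s−f) + s.
Here 1−s−f = 0.759 and s = 0.032.
u_1 = 0.092400 × 0.759 + 0.032 = 0.102132.
u_2 = 0.102132 × 0.759 + 0.032 = 0.109518.
u_3 = 0.109518 × 0.759 + 0.032 = 0.115124.

Unemployment rate after three quarters ≈ 11.51%.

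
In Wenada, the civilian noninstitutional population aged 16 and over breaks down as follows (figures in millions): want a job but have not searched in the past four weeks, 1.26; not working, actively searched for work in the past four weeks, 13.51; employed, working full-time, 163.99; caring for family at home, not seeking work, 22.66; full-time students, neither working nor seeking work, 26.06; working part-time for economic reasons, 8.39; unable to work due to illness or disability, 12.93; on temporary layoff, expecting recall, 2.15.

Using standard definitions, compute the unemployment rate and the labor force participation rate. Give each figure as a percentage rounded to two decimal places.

Unemployment rate ≈ 8.33%; labor force participation rate ≈ 74.93%.

Employed = 163.99 + 8.39 = 172.38 million (anyone who worked, including part-time for economic reasons, counts as employed).
Unemployed = 13.51 + 2.15 = 15.66 million (jobless and actively searching, or on temporary layoff).
Labor force = 172.38 + 15.66 = 188.04 million.
Not in labor force = 1.26 + 22.66 + 26.06 + 12.93 = 62.91 million (those not working and not actively searching are outside the labor force — including those who want a job but have given up searching).
Civilian working-age population = 188.04 + 62.91 = 250.95 million.
Unemployment rate = 15.66 / 188.04 = 8.33%.
Labor force participation rate = 188.04 / 250.95 = 74.93%.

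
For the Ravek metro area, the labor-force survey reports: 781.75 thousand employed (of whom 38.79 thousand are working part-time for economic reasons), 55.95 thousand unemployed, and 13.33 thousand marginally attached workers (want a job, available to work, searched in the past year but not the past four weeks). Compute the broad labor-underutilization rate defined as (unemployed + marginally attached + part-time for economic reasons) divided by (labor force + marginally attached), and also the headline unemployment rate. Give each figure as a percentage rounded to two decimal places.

Broad underutilization rate ≈ 12.70%; headline unemployment rate ≈ 6.68%.

Labor force = 781.75 + 55.95 = 837.70 thousand.
Numerator = 55.95 + 13.33 + 38.79 = 108.07 thousand.
Denominator = 837.70 + 13.33 = 851.03 thousand.
Broad rate = 108.07 / 851.03 = 12.70%.
Headline unemployment rate = 55.95 / 837.70 = 6.68%.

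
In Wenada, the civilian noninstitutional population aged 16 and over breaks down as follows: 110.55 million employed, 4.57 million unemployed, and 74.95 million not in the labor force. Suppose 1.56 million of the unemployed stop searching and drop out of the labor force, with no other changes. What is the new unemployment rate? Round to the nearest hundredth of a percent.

Initially, labor force = 110.55 + 4.57 = 115.12 million, so u = 4.57/115.12 = 3.97%.
After the change, unemployed and labor force both fall by 1.56 → E = 110.55, U = 3.01, labor force = 113.56 million.
New unemployment rate = 3.01 / 113.56 = 2.65%.

New unemployment rate ≈ 2.65%.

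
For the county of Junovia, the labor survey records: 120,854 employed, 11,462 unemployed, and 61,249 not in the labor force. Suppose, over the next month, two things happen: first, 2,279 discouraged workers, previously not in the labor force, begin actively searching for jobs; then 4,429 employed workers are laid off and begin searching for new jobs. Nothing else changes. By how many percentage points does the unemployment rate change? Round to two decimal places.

The unemployment rate changes by +4.84 percentage points.

Initially, labor force = 120,854 + 11,462 = 132,316, so u = 11,462/132,316 = 8.66%.
After the first change, unemployed and labor force both rise by 2,279 → E = 120,854, U = 13,741, labor force = 134,595.
After the second change, employed falls and unemployed rises by 4,429; labor force unchanged → E = 116,425, U = 18,170, labor force = 134,595.
New unemployment rate = 18,170 / 134,595 = 13.50%.
Change = 13.50% − 8.66% = +4.84 percentage points.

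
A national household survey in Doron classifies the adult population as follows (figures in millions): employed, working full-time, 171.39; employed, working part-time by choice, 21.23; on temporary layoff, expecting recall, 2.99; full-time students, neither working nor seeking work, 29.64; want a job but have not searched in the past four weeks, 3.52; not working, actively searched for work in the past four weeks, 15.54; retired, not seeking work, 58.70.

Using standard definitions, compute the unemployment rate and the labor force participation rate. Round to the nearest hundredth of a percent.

Unemployment rate ≈ 8.78%; labor force participation rate ≈ 69.68%.

Employed = 171.39 + 21.23 = 192.62 million.
Unemployed = 2.99 + 15.54 = 18.53 million (jobless and actively searching, or on temporary layoff).
Labor force = 192.62 + 18.53 = 211.15 million.
Not in labor force = 29.64 + 3.52 + 58.70 = 91.86 million (those not working and not actively searching are outside the labor force — including those who want a job but have given up searching).
Civilian working-age population = 211.15 + 91.86 = 303.01 million.
Unemployment rate = 18.53 / 211.15 = 8.78%.
Labor force participation rate = 211.15 / 303.01 = 69.68%.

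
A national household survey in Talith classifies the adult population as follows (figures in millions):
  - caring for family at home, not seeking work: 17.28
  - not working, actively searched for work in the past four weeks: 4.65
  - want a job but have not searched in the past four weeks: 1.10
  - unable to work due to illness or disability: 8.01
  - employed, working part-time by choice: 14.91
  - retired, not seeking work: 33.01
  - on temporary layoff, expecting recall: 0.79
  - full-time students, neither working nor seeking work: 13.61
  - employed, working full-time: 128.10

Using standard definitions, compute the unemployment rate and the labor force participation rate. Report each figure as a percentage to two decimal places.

Unemployment rate ≈ 3.66%; labor force participation rate ≈ 67.03%.

Employed = 14.91 + 128.10 = 143.01 million.
Unemployed = 4.65 + 0.79 = 5.44 million (jobless and actively searching, or on temporary layoff).
Labor force = 143.01 + 5.44 = 148.45 million.
Not in labor force = 17.28 + 1.10 + 8.01 + 33.01 + 13.61 = 73.01 million (those not working and not actively searching are outside the labor force — including those who want a job but have given up searching).
Civilian working-age population = 148.45 + 73.01 = 221.46 million.
Unemployment rate = 5.44 / 148.45 = 3.66%.
Labor force participation rate = 148.45 / 221.46 = 67.03%.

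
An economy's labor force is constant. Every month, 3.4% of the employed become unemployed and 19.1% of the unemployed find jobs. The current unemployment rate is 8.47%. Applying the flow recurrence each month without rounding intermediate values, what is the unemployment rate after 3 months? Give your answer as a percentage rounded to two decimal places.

With a fixed labor force, u_{t+1} = u_t + s·(1−u_t) − f·u_t = u_t·(1−s−f) + s.
Here 1−s−f = 0.775 and s = 0.034.
u_1 = 0.084700 × 0.775 + 0.034 = 0.099643.
u_2 = 0.099643 × 0.775 + 0.034 = 0.111223.
u_3 = 0.111223 × 0.775 + 0.034 = 0.120198.

Unemployment rate after three months ≈ 12.02%.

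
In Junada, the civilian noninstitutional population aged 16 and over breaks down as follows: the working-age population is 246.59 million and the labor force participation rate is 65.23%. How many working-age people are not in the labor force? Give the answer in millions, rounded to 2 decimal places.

Share not in the labor force = 1 − 0.6523 = 0.3477.
Not in labor force = 0.3477 × 246.59 ≈ 85.74 million.

About 85.74 million are not in the labor force.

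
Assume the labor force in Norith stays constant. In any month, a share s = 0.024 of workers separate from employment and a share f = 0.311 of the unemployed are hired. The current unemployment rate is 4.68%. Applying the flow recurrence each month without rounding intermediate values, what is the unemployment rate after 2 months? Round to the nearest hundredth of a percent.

With a fixed labor force, u_{t+1} = u_t + s·(1−u_t) − f·u_t = u_t·(1−s−f) + s.
Here 1−s−f = 0.665 and s = 0.024.
u_1 = 0.046800 × 0.665 + 0.024 = 0.055122.
u_2 = 0.055122 × 0.665 + 0.024 = 0.060656.

Unemployment rate after two months ≈ 6.07%.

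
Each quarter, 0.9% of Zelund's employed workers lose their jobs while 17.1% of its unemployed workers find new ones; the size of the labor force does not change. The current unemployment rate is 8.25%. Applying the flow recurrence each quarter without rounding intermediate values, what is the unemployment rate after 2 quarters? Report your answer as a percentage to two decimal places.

With a fixed labor force, u_{t+1} = u_t + s·(1−u_t) − f·u_t = u_t·(1−s−f) + s.
Here 1−s−f = 0.820 and s = 0.009.
u_1 = 0.082500 × 0.820 + 0.009 = 0.076650.
u_2 = 0.076650 × 0.820 + 0.009 = 0.071853.

Unemployment rate after two quarters ≈ 7.19%.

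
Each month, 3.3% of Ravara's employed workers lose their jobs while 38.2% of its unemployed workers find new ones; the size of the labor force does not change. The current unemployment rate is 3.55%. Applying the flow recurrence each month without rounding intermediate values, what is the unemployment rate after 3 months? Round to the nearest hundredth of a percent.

With a fixed labor force, u_{t+1} = u_t + s·(1−u_t) − f·u_t = u_t·(1−s−f) + s.
Here 1−s−f = 0.585 and s = 0.033.
u_1 = 0.035500 × 0.585 + 0.033 = 0.053767.
u_2 = 0.053767 × 0.585 + 0.033 = 0.064454.
u_3 = 0.064454 × 0.585 + 0.033 = 0.070706.

Unemployment rate after three months ≈ 7.07%.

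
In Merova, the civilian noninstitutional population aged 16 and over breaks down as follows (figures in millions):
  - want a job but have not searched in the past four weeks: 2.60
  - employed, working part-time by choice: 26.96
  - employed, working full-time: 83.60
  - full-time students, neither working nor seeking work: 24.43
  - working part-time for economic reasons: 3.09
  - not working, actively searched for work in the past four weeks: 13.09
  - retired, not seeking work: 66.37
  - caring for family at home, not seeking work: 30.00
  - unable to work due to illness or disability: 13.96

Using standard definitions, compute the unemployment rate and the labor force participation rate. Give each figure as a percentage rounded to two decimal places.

Unemployment rate ≈ 10.33%; labor force participation rate ≈ 47.99%.

Employed = 26.96 + 83.60 + 3.09 = 113.65 million (anyone who worked, including part-time for economic reasons, counts as employed).
Unemployed = 13.09 million.
Labor force = 113.65 + 13.09 = 126.74 million.
Not in labor force = 2.60 + 24.43 + 66.37 + 30.00 + 13.96 = 137.36 million (those not working and not actively searching are outside the labor force — including those who want a job but have given up searching).
Civilian working-age population = 126.74 + 137.36 = 264.10 million.
Unemployment rate = 13.09 / 126.74 = 10.33%.
Labor force participation rate = 126.74 / 264.10 = 47.99%.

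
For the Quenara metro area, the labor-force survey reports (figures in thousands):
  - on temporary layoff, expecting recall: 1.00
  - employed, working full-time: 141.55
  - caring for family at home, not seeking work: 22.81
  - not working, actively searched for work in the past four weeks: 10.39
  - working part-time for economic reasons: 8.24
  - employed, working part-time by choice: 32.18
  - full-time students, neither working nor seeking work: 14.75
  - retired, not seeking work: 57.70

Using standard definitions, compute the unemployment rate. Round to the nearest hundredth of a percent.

Employed = 141.55 + 8.24 + 32.18 = 181.97 thousand (anyone who worked, including part-time for economic reasons, counts as employed).
Unemployed = 1.00 + 10.39 = 11.39 thousand (jobless and actively searching, or on temporary layoff).
Labor force = 181.97 + 11.39 = 193.36 thousand.
Unemployment rate = 11.39 / 193.36 = 5.89%.

Unemployment rate ≈ 5.89%.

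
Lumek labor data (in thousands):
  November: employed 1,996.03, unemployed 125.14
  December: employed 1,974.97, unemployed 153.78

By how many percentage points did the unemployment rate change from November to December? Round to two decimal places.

The unemployment rate changed by +1.32 percentage points.

November: labor force = 1,996.03 + 125.14 = 2,121.17; u = 125.14/2,121.17 = 5.90%.
December: labor force = 1,974.97 + 153.78 = 2,128.75; u = 153.78/2,128.75 = 7.22%.
Change = 7.22% − 5.90% = +1.32 pp.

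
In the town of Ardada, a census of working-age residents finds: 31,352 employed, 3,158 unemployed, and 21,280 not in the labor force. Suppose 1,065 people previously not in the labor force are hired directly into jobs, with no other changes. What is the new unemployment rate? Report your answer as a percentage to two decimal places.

New unemployment rate ≈ 8.88%.

Initially, labor force = 31,352 + 3,158 = 34,510, so u = 3,158/34,510 = 9.15%.
After the change, employed and labor force both rise by 1,065; unemployed unchanged → E = 32,417, U = 3,158, labor force = 35,575.
New unemployment rate = 3,158 / 35,575 = 8.88%.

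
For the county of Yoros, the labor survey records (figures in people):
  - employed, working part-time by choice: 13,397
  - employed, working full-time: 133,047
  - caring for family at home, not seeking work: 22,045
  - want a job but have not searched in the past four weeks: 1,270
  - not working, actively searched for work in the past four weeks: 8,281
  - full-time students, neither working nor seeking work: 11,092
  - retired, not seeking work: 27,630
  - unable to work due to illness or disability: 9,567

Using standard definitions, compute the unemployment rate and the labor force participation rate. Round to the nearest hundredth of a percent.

Employed = 13,397 + 133,047 = 146,444.
Unemployed = 8,281.
Labor force = 146,444 + 8,281 = 154,725.
Not in labor force = 22,045 + 1,270 + 11,092 + 27,630 + 9,567 = 71,604 (those not working and not actively searching are outside the labor force — including those who want a job but have given up searching).
Civilian working-age population = 154,725 + 71,604 = 226,329.
Unemployment rate = 8,281 / 154,725 = 5.35%.
Labor force participation rate = 154,725 / 226,329 = 68.36%.

Unemployment rate ≈ 5.35%; labor force participation rate ≈ 68.36%.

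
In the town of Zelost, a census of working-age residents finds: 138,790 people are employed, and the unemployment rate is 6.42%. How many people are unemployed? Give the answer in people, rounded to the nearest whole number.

Let U be the number unemployed. The labor force is E + U, and U/(E+U) = 0.0642.
So U = 0.0642 × 138,790 / (1 − 0.0642) = 8910.32 / 0.9358 ≈ 9,522.

About 9,522 are unemployed.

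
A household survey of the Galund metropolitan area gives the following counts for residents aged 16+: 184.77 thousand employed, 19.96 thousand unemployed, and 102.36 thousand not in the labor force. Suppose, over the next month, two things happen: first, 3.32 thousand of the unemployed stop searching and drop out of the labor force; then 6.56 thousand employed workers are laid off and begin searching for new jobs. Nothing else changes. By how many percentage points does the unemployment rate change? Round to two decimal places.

The unemployment rate changes by +1.77 percentage points.

Initially, labor force = 184.77 + 19.96 = 204.73 thousand, so u = 19.96/204.73 = 9.75%.
After the first change, unemployed and labor force both fall by 3.32 → E = 184.77, U = 16.64, labor force = 201.41 thousand.
After the second change, employed falls and unemployed rises by 6.56; labor force unchanged → E = 178.21, U = 23.20, labor force = 201.41 thousand.
New unemployment rate = 23.20 / 201.41 = 11.52%.
Change = 11.52% − 9.75% = +1.77 percentage points.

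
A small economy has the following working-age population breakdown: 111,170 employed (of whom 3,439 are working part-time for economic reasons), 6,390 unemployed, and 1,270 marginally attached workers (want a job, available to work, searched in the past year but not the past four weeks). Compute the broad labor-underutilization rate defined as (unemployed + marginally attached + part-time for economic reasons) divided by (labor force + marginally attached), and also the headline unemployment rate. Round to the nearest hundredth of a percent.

Broad underutilization rate ≈ 9.34%; headline unemployment rate ≈ 5.44%.

Labor force = 111,170 + 6,390 = 117,560.
Numerator = 6,390 + 1,270 + 3,439 = 11,099.
Denominator = 117,560 + 1,270 = 118,830.
Broad rate = 11,099 / 118,830 = 9.34%.
Headline unemployment rate = 6,390 / 117,560 = 5.44%.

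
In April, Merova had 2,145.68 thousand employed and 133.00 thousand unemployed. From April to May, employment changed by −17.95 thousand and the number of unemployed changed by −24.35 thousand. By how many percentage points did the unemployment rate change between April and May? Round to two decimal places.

April: labor force = 2,145.68 + 133.00 = 2,278.68; u = 133.00/2,278.68 = 5.84%.
May: labor force = 2,127.73 + 108.65 = 2,236.38; u = 108.65/2,236.38 = 4.86%.
Change = 4.86% − 5.84% = −0.98 pp.

The unemployment rate changed by −0.98 percentage points.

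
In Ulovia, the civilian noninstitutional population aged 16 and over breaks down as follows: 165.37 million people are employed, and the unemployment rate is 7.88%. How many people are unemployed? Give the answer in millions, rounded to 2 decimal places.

Let U be the number unemployed. The labor force is E + U, and U/(E+U) = 0.0788.
So U = 0.0788 × 165.37 / (1 − 0.0788) = 13.0312 / 0.9212 ≈ 14.15 million.

About 14.15 million are unemployed.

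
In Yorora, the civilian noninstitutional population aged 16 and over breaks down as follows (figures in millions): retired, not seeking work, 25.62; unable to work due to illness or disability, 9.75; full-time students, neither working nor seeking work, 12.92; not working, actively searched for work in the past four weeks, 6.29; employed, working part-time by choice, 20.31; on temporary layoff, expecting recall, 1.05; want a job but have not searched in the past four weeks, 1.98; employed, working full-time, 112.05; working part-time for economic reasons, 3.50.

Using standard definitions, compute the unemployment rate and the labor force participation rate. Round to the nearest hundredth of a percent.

Employed = 20.31 + 112.05 + 3.50 = 135.86 million (anyone who worked, including part-time for economic reasons, counts as employed).
Unemployed = 6.29 + 1.05 = 7.34 million (jobless and actively searching, or on temporary layoff).
Labor force = 135.86 + 7.34 = 143.20 million.
Not in labor force = 25.62 + 9.75 + 12.92 + 1.98 = 50.27 million (those not working and not actively searching are outside the labor force — including those who want a job but have given up searching).
Civilian working-age population = 143.20 + 50.27 = 193.47 million.
Unemployment rate = 7.34 / 143.20 = 5.13%.
Labor force participation rate = 143.20 / 193.47 = 74.02%.

Unemployment rate ≈ 5.13%; labor force participation rate ≈ 74.02%.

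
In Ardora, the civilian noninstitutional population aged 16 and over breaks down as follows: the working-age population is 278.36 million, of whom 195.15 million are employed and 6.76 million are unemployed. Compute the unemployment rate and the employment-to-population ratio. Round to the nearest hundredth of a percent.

Labor force = employed + unemployed = 195.15 + 6.76 = 201.91 million.
Unemployment rate = 6.76 / 201.91 = 3.35%.
Employment-population ratio = 195.15 / 278.36 = 70.11%.

Unemployment rate ≈ 3.35%; employment-population ratio ≈ 70.11%.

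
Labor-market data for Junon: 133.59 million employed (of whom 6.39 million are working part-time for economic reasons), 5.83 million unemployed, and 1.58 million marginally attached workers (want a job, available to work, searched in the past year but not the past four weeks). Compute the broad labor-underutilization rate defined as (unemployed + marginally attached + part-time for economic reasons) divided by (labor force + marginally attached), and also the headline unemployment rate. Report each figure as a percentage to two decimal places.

Broad underutilization rate ≈ 9.79%; headline unemployment rate ≈ 4.18%.

Labor force = 133.59 + 5.83 = 139.42 million.
Numerator = 5.83 + 1.58 + 6.39 = 13.80 million.
Denominator = 139.42 + 1.58 = 141.00 million.
Broad rate = 13.80 / 141.00 = 9.79%.
Headline unemployment rate = 5.83 / 139.42 = 4.18%.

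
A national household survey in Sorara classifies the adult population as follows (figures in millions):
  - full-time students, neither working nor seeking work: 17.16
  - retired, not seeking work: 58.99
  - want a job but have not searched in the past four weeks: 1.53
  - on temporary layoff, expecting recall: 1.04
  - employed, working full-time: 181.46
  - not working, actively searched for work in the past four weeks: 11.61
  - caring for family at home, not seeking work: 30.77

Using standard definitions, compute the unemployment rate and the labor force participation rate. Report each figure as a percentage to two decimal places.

Unemployment rate ≈ 6.52%; labor force participation rate ≈ 64.16%.

Employed = 181.46 million.
Unemployed = 1.04 + 11.61 = 12.65 million (jobless and actively searching, or on temporary layoff).
Labor force = 181.46 + 12.65 = 194.11 million.
Not in labor force = 17.16 + 58.99 + 1.53 + 30.77 = 108.45 million (those not working and not actively searching are outside the labor force — including those who want a job but have given up searching).
Civilian working-age population = 194.11 + 108.45 = 302.56 million.
Unemployment rate = 12.65 / 194.11 = 6.52%.
Labor force participation rate = 194.11 / 302.56 = 64.16%.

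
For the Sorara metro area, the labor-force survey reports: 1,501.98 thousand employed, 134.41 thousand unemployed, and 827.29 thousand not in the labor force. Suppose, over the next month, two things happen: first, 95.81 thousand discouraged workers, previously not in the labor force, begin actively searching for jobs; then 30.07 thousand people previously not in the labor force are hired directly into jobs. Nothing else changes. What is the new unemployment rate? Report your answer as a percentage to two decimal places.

New unemployment rate ≈ 13.06%.

Initially, labor force = 1,501.98 + 134.41 = 1,636.39 thousand, so u = 134.41/1,636.39 = 8.21%.
After the first change, unemployed and labor force both rise by 95.81 → E = 1,501.98, U = 230.22, labor force = 1,732.20 thousand.
After the second change, employed and labor force both rise by 30.07; unemployed unchanged → E = 1,532.05, U = 230.22, labor force = 1,762.27 thousand.
New unemployment rate = 230.22 / 1,762.27 = 13.06%.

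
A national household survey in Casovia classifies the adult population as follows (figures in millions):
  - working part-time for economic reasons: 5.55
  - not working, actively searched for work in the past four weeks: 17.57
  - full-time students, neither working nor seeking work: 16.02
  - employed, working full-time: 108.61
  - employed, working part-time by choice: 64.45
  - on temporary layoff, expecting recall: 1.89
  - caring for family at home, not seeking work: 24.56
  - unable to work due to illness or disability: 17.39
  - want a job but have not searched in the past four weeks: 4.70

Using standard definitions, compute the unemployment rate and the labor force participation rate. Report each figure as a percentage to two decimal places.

Unemployment rate ≈ 9.82%; labor force participation rate ≈ 75.96%.

Employed = 5.55 + 108.61 + 64.45 = 178.61 million (anyone who worked, including part-time for economic reasons, counts as employed).
Unemployed = 17.57 + 1.89 = 19.46 million (jobless and actively searching, or on temporary layoff).
Labor force = 178.61 + 19.46 = 198.07 million.
Not in labor force = 16.02 + 24.56 + 17.39 + 4.70 = 62.67 million (those not working and not actively searching are outside the labor force — including those who want a job but have given up searching).
Civilian working-age population = 198.07 + 62.67 = 260.74 million.
Unemployment rate = 19.46 / 198.07 = 9.82%.
Labor force participation rate = 198.07 / 260.74 = 75.96%.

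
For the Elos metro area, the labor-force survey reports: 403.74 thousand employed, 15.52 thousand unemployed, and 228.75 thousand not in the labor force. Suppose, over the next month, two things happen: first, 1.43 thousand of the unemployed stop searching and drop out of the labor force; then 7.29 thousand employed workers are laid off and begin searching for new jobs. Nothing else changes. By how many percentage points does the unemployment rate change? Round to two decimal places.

The unemployment rate changes by +1.42 percentage points.

Initially, labor force = 403.74 + 15.52 = 419.26 thousand, so u = 15.52/419.26 = 3.70%.
After the first change, unemployed and labor force both fall by 1.43 → E = 403.74, U = 14.09, labor force = 417.83 thousand.
After the second change, employed falls and unemployed rises by 7.29; labor force unchanged → E = 396.45, U = 21.38, labor force = 417.83 thousand.
New unemployment rate = 21.38 / 417.83 = 5.12%.
Change = 5.12% − 3.70% = +1.42 percentage points.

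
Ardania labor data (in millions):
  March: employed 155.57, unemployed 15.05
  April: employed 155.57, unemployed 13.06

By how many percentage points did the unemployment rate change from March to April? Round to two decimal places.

The unemployment rate changed by −1.08 percentage points.

March: labor force = 155.57 + 15.05 = 170.62; u = 15.05/170.62 = 8.82%.
April: labor force = 155.57 + 13.06 = 168.63; u = 13.06/168.63 = 7.74%.
Change = 7.74% − 8.82% = −1.08 pp.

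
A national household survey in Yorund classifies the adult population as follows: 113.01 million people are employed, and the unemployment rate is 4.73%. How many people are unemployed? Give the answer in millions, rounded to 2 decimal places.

Let U be the number unemployed. The labor force is E + U, and U/(E+U) = 0.0473.
So U = 0.0473 × 113.01 / (1 − 0.0473) = 5.3454 / 0.9527 ≈ 5.61 million.

About 5.61 million are unemployed.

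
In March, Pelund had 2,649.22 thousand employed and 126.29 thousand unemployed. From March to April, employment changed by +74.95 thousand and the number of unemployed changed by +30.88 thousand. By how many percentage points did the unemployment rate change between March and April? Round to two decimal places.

The unemployment rate changed by +0.90 percentage points.

March: labor force = 2,649.22 + 126.29 = 2,775.51; u = 126.29/2,775.51 = 4.55%.
April: labor force = 2,724.17 + 157.17 = 2,881.34; u = 157.17/2,881.34 = 5.45%.
Change = 5.45% − 4.55% = +0.90 pp.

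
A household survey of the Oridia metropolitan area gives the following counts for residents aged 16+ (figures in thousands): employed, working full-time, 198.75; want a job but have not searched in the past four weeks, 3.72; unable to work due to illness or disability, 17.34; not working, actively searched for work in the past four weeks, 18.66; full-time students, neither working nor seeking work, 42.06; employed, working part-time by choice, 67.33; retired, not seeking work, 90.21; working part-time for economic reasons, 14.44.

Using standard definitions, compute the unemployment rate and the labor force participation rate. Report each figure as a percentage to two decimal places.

Employed = 198.75 + 67.33 + 14.44 = 280.52 thousand (anyone who worked, including part-time for economic reasons, counts as employed).
Unemployed = 18.66 thousand.
Labor force = 280.52 + 18.66 = 299.18 thousand.
Not in labor force = 3.72 + 17.34 + 42.06 + 90.21 = 153.33 thousand (those not working and not actively searching are outside the labor force — including those who want a job but have given up searching).
Civilian working-age population = 299.18 + 153.33 = 452.51 thousand.
Unemployment rate = 18.66 / 299.18 = 6.24%.
Labor force participation rate = 299.18 / 452.51 = 66.12%.

Unemployment rate ≈ 6.24%; labor force participation rate ≈ 66.12%.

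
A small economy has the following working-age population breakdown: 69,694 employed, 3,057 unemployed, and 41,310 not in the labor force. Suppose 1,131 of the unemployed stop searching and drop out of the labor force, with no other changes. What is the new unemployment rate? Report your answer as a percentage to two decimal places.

Initially, labor force = 69,694 + 3,057 = 72,751, so u = 3,057/72,751 = 4.20%.
After the change, unemployed and labor force both fall by 1,131 → E = 69,694, U = 1,926, labor force = 71,620.
New unemployment rate = 1,926 / 71,620 = 2.69%.

New unemployment rate ≈ 2.69%.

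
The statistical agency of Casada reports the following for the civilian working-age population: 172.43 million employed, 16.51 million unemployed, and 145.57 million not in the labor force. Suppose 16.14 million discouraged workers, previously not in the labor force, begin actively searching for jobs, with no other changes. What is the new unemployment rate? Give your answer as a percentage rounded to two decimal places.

New unemployment rate ≈ 15.92%.

Initially, labor force = 172.43 + 16.51 = 188.94 million, so u = 16.51/188.94 = 8.74%.
After the change, unemployed and labor force both rise by 16.14 → E = 172.43, U = 32.65, labor force = 205.08 million.
New unemployment rate = 32.65 / 205.08 = 15.92%.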